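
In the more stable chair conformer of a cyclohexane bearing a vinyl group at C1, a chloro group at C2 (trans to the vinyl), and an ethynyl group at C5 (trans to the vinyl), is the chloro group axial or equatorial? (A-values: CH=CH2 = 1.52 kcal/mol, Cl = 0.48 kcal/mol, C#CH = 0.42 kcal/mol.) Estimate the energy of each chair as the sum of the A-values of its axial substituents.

Chair I (vinyl axial, chloro axial, ethynyl equatorial): E = 2.00 kcal/mol.
Chair II (vinyl equatorial, chloro equatorial, ethynyl axial): E = 0.42 kcal/mol.
Chair II is the more stable (lower-energy) conformer, and in that chair the chloro group is equatorial.

equatorial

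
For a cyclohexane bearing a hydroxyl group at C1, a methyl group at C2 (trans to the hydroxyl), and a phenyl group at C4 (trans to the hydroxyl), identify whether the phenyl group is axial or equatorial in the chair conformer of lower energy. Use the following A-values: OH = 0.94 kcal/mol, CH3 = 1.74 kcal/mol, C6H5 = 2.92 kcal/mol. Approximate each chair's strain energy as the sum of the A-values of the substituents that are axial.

Chair I (hydroxyl axial, methyl axial, phenyl axial): E = 5.60 kcal/mol.
Chair II (hydroxyl equatorial, methyl equatorial, phenyl equatorial): E = 0.00 kcal/mol.
Chair II is the more stable (lower-energy) conformer, and in that chair the phenyl group is equatorial.

equatorial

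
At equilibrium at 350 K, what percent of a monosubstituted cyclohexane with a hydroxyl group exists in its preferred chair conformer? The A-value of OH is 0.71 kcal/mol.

One chair has the hydroxyl group axial (E = 0.71 kcal/mol) and the other has it equatorial (E = 0).
ΔG = 0.71 kcal/mol between the two chairs.
K = exp(ΔG/RT) with R = 1.987×10⁻³ kcal mol⁻¹ K⁻¹ and T = 350 K gives K ≈ 2.78.
Fraction in the lower-energy chair = K/(K+1) = 73.5%.

73.5%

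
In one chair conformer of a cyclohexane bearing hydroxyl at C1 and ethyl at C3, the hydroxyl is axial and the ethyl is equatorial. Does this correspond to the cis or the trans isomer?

C1 and C3 have the same parity, so their axial bonds point in the same direction.
With same-parity carbons, two substituents on the same face are both axial or both equatorial; opposite faces give one of each.
Here the groups are axial/equatorial → opposite face → trans.

trans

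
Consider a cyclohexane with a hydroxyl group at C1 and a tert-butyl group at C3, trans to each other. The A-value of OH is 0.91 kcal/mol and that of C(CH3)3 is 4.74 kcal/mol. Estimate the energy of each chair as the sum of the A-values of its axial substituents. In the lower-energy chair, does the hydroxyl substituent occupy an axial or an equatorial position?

axial

C1 and C3 have the same parity, so for the trans isomer the two substituents are one axial and one equatorial in each chair.
Chair I (hydroxyl axial, tert-butyl equatorial): E = 0.91 kcal/mol.
Chair II (hydroxyl equatorial, tert-butyl axial): E = 4.74 kcal/mol.
Chair I is the more stable (lower-energy) conformer, and in that chair the hydroxyl group is axial.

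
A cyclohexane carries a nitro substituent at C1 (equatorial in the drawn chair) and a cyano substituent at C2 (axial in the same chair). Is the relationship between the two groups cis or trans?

C1 and C2 have opposite parity, so their axial bonds point in opposite directions.
With opposite-parity carbons, two substituents on the same face are one axial and one equatorial; opposite faces give both axial or both equatorial.
Here the groups are equatorial/axial → same face → cis.

cis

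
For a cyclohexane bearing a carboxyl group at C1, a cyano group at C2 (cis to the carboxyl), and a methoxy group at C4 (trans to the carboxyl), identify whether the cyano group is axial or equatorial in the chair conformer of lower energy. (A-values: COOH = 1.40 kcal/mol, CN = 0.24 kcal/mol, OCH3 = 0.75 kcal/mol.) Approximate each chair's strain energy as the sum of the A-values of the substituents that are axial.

Chair I (carboxyl axial, cyano equatorial, methoxy axial): E = 2.15 kcal/mol.
Chair II (carboxyl equatorial, cyano axial, methoxy equatorial): E = 0.24 kcal/mol.
Chair II is the more stable (lower-energy) conformer, and in that chair the cyano group is axial.

axial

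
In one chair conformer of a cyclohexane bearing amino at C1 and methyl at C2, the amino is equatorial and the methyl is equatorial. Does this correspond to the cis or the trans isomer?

trans

C1 and C2 have opposite parity, so their axial bonds point in opposite directions.
With opposite-parity carbons, two substituents on the same face are one axial and one equatorial; opposite faces give both axial or both equatorial.
Here the groups are equatorial/equatorial → opposite face → trans.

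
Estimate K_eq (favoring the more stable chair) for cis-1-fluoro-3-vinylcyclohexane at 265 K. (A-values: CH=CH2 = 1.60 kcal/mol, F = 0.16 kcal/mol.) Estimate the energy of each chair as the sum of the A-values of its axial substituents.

K ≈ 28.3

C1 and C3 have the same parity, so for the cis isomer the two substituents are e,e in one chair and a,a in the other.
Chair I (vinyl axial, fluoro axial): E = 1.76 kcal/mol; chair II (vinyl equatorial, fluoro equatorial): E = 0.00 kcal/mol.
ΔG = 1.76 kcal/mol between the two chairs.
K = exp(ΔG/RT) with R = 1.987×10⁻³ kcal mol⁻¹ K⁻¹ and T = 265 K gives K ≈ 28.3.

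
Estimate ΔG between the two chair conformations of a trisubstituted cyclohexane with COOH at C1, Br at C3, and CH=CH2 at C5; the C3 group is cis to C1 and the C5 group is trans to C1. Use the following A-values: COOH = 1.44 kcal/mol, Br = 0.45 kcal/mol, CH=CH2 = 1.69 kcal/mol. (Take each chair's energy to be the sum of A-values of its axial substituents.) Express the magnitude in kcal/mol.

Chair I (carboxyl axial, bromo axial, vinyl equatorial): E = 1.89 kcal/mol.
Chair II (carboxyl equatorial, bromo equatorial, vinyl axial): E = 1.69 kcal/mol.
ΔE = 1.89 − 1.69 = 0.20 kcal/mol; chair II is more stable.

0.20 kcal/mol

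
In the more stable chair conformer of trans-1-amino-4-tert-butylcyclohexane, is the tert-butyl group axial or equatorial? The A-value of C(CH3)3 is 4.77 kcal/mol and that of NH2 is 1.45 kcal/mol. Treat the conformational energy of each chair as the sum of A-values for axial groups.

equatorial

C1 and C4 have opposite parity, so for the trans isomer the two substituents are e,e in one chair and a,a in the other.
Chair I (tert-butyl axial, amino axial): E = 6.22 kcal/mol.
Chair II (tert-butyl equatorial, amino equatorial): E = 0.00 kcal/mol.
Chair II is the more stable (lower-energy) conformer, and in that chair the tert-butyl group is equatorial.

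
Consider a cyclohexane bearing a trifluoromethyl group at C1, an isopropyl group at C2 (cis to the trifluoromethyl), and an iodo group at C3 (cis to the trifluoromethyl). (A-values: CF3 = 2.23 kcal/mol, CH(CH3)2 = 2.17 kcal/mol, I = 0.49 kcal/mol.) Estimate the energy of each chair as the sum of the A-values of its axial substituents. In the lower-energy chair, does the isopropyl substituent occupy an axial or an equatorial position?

Chair I (trifluoromethyl axial, isopropyl equatorial, iodo axial): E = 2.72 kcal/mol.
Chair II (trifluoromethyl equatorial, isopropyl axial, iodo equatorial): E = 2.17 kcal/mol.
Chair II is the more stable (lower-energy) conformer, and in that chair the isopropyl group is axial.

axial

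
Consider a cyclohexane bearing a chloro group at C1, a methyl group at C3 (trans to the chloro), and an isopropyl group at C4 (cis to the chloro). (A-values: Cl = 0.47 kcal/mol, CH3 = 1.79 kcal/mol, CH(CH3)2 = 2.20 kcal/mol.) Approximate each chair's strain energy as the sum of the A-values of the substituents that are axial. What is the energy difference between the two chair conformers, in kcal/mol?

Chair I (chloro axial, methyl equatorial, isopropyl equatorial): E = 0.47 kcal/mol.
Chair II (chloro equatorial, methyl axial, isopropyl axial): E = 3.99 kcal/mol.
ΔE = 3.99 − 0.47 = 3.52 kcal/mol; chair I is more stable.

3.52 kcal/mol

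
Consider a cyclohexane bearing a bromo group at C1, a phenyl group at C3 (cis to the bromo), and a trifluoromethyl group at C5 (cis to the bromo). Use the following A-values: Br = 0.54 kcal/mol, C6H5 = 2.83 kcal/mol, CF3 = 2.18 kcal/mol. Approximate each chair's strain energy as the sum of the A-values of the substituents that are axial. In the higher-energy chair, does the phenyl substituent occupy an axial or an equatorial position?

Chair I (bromo axial, phenyl axial, trifluoromethyl axial): E = 5.55 kcal/mol.
Chair II (bromo equatorial, phenyl equatorial, trifluoromethyl equatorial): E = 0.00 kcal/mol.
Chair I is the less stable (higher-energy) conformer, and in that chair the phenyl group is axial.

axial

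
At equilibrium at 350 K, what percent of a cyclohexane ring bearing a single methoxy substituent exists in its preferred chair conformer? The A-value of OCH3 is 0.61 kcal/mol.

One chair has the methoxy group axial (E = 0.61 kcal/mol) and the other has it equatorial (E = 0).
ΔG = 0.61 kcal/mol between the two chairs.
K = exp(ΔG/RT) with R = 1.987×10⁻³ kcal mol⁻¹ K⁻¹ and T = 350 K gives K ≈ 2.4.
Fraction in the lower-energy chair = K/(K+1) = 70.6%.

70.6%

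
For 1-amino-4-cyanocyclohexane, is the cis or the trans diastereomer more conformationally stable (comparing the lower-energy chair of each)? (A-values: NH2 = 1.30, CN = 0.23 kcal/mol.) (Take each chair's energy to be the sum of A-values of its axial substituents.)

trans

At 1,4 positions (parity opposite): cis → (a,e or e,a); trans → (e,e or a,a).
Best chair for cis: E = 0.23 kcal/mol; best chair for trans: E = 0.00 kcal/mol.
The trans isomer is lower by 0.23 kcal/mol.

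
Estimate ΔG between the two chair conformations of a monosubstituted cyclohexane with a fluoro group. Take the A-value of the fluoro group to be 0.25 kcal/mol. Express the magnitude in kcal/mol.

0.25 kcal/mol

A monosubstituted cyclohexane has one chair with the fluoro group axial (E = A = 0.25 kcal/mol) and one with it equatorial (E = 0).
ΔE = 0.25 − 0 = 0.25 kcal/mol.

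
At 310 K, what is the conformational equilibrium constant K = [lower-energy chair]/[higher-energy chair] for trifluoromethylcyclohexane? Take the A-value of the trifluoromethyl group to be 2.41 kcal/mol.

One chair has the trifluoromethyl group axial (E = 2.41 kcal/mol) and the other has it equatorial (E = 0).
ΔG = 2.41 kcal/mol between the two chairs.
K = exp(ΔG/RT) with R = 1.987×10⁻³ kcal mol⁻¹ K⁻¹ and T = 310 K gives K ≈ 50.

K ≈ 50.0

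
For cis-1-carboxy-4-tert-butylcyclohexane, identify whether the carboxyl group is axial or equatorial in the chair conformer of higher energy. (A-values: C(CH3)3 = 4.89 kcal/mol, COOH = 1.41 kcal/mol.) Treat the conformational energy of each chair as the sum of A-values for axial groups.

equatorial

C1 and C4 have opposite parity, so for the cis isomer the two substituents are one axial and one equatorial in each chair.
Chair I (tert-butyl axial, carboxyl equatorial): E = 4.89 kcal/mol.
Chair II (tert-butyl equatorial, carboxyl axial): E = 1.41 kcal/mol.
Chair I is the less stable (higher-energy) conformer, and in that chair the carboxyl group is equatorial.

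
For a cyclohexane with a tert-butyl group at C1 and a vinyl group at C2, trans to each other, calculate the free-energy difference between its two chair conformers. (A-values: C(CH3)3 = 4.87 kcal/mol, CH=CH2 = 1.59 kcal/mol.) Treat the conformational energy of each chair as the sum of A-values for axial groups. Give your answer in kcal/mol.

C1 and C2 have opposite parity, so for the trans isomer the two substituents are e,e in one chair and a,a in the other.
Chair I (tert-butyl axial, vinyl axial): E = 6.46 kcal/mol.
Chair II (tert-butyl equatorial, vinyl equatorial): E = 0.00 kcal/mol.
ΔE = 6.46 − 0.00 = 6.46 kcal/mol; chair II is more stable.

6.46 kcal/mol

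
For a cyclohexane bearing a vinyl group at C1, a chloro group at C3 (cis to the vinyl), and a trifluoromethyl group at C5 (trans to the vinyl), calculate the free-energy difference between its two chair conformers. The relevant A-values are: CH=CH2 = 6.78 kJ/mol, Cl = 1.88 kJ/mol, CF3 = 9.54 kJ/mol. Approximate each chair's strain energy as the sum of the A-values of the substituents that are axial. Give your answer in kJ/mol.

0.88 kJ/mol

Chair I (vinyl axial, chloro axial, trifluoromethyl equatorial): E = 8.66 kJ/mol.
Chair II (vinyl equatorial, chloro equatorial, trifluoromethyl axial): E = 9.54 kJ/mol.
ΔE = 9.54 − 8.66 = 0.88 kJ/mol; chair I is more stable.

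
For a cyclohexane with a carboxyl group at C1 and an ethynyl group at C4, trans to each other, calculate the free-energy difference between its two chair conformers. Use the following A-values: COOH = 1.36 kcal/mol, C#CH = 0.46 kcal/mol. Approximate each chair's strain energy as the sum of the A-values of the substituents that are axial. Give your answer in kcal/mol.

1.82 kcal/mol

C1 and C4 have opposite parity, so for the trans isomer the two substituents are e,e in one chair and a,a in the other.
Chair I (carboxyl axial, ethynyl axial): E = 1.82 kcal/mol.
Chair II (carboxyl equatorial, ethynyl equatorial): E = 0.00 kcal/mol.
ΔE = 1.82 − 0.00 = 1.82 kcal/mol; chair II is more stable.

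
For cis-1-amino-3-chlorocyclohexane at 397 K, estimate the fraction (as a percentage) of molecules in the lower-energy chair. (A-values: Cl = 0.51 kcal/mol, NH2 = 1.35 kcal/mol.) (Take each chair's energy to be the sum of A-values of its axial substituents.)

91.4%

C1 and C3 have the same parity, so for the cis isomer the two substituents are e,e in one chair and a,a in the other.
Chair I (chloro axial, amino axial): E = 1.86 kcal/mol; chair II (chloro equatorial, amino equatorial): E = 0.00 kcal/mol.
ΔG = 1.86 kcal/mol between the two chairs.
K = exp(ΔG/RT) with R = 1.987×10⁻³ kcal mol⁻¹ K⁻¹ and T = 397 K gives K ≈ 10.6.
Fraction in the lower-energy chair = K/(K+1) = 91.4%.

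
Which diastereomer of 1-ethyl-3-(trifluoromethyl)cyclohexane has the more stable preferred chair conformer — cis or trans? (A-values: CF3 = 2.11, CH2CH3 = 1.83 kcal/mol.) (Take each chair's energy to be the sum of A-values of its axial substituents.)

cis

At 1,3 positions (parity same): cis → (e,e or a,a); trans → (a,e or e,a).
Best chair for cis: E = 0.00 kcal/mol; best chair for trans: E = 1.83 kcal/mol.
The cis isomer is lower by 1.83 kcal/mol.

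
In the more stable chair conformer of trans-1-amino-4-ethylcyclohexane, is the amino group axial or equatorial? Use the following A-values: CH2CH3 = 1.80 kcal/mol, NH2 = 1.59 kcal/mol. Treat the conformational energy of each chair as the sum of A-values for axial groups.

C1 and C4 have opposite parity, so for the trans isomer the two substituents are e,e in one chair and a,a in the other.
Chair I (ethyl axial, amino axial): E = 3.39 kcal/mol.
Chair II (ethyl equatorial, amino equatorial): E = 0.00 kcal/mol.
Chair II is the more stable (lower-energy) conformer, and in that chair the amino group is equatorial.

equatorial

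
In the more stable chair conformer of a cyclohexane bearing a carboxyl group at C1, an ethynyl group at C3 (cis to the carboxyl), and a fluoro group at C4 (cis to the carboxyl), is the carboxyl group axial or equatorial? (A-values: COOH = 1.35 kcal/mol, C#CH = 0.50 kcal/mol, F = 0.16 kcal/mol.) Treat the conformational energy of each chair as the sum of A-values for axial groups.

equatorial

Chair I (carboxyl axial, ethynyl axial, fluoro equatorial): E = 1.85 kcal/mol.
Chair II (carboxyl equatorial, ethynyl equatorial, fluoro axial): E = 0.16 kcal/mol.
Chair II is the more stable (lower-energy) conformer, and in that chair the carboxyl group is equatorial.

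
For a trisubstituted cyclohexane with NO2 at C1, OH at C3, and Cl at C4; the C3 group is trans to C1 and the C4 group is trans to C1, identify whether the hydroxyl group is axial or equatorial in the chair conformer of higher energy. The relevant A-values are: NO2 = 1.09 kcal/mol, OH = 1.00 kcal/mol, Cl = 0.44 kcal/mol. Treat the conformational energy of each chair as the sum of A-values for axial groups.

Chair I (nitro axial, hydroxyl equatorial, chloro axial): E = 1.53 kcal/mol.
Chair II (nitro equatorial, hydroxyl axial, chloro equatorial): E = 1.00 kcal/mol.
Chair I is the less stable (higher-energy) conformer, and in that chair the hydroxyl group is equatorial.

equatorial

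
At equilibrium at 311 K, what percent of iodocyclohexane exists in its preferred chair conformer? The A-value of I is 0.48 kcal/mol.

68.5%

One chair has the iodo group axial (E = 0.48 kcal/mol) and the other has it equatorial (E = 0).
ΔG = 0.48 kcal/mol between the two chairs.
K = exp(ΔG/RT) with R = 1.987×10⁻³ kcal mol⁻¹ K⁻¹ and T = 311 K gives K ≈ 2.17.
Fraction in the lower-energy chair = K/(K+1) = 68.5%.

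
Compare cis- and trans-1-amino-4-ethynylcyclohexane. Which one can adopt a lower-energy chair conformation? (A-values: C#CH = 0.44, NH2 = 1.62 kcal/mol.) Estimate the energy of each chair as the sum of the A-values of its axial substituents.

trans

At 1,4 positions (parity opposite): cis → (a,e or e,a); trans → (e,e or a,a).
Best chair for cis: E = 0.44 kcal/mol; best chair for trans: E = 0.00 kcal/mol.
The trans isomer is lower by 0.44 kcal/mol.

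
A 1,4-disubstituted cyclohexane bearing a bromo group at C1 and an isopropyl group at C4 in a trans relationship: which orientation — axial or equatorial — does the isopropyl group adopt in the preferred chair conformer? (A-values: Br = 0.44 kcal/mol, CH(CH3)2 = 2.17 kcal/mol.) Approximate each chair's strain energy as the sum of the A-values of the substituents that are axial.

equatorial

C1 and C4 have opposite parity, so for the trans isomer the two substituents are e,e in one chair and a,a in the other.
Chair I (bromo axial, isopropyl axial): E = 2.61 kcal/mol.
Chair II (bromo equatorial, isopropyl equatorial): E = 0.00 kcal/mol.
Chair II is the more stable (lower-energy) conformer, and in that chair the isopropyl group is equatorial.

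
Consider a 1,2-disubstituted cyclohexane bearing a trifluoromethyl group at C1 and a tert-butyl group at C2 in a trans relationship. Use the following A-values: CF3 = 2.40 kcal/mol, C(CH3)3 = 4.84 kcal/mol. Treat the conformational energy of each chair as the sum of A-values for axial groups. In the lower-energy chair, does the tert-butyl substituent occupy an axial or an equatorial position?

equatorial

C1 and C2 have opposite parity, so for the trans isomer the two substituents are e,e in one chair and a,a in the other.
Chair I (trifluoromethyl axial, tert-butyl axial): E = 7.24 kcal/mol.
Chair II (trifluoromethyl equatorial, tert-butyl equatorial): E = 0.00 kcal/mol.
Chair II is the more stable (lower-energy) conformer, and in that chair the tert-butyl group is equatorial.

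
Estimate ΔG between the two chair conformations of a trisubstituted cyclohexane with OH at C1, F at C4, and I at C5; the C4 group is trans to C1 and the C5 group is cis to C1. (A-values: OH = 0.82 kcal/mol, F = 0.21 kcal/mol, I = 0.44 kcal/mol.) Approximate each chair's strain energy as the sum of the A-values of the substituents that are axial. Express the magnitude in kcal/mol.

Chair I (hydroxyl axial, fluoro axial, iodo axial): E = 1.47 kcal/mol.
Chair II (hydroxyl equatorial, fluoro equatorial, iodo equatorial): E = 0.00 kcal/mol.
ΔE = 1.47 − 0.00 = 1.47 kcal/mol; chair II is more stable.

1.47 kcal/mol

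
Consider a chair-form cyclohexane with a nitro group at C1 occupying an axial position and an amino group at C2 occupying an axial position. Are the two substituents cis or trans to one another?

trans

C1 and C2 have opposite parity, so their axial bonds point in opposite directions.
With opposite-parity carbons, two substituents on the same face are one axial and one equatorial; opposite faces give both axial or both equatorial.
Here the groups are axial/axial → opposite face → trans.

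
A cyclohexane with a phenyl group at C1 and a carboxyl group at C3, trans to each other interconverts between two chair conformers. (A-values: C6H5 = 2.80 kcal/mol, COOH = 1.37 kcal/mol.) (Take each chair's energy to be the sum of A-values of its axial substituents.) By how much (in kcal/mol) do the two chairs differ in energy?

C1 and C3 have the same parity, so for the trans isomer the two substituents are one axial and one equatorial in each chair.
Chair I (phenyl axial, carboxyl equatorial): E = 2.80 kcal/mol.
Chair II (phenyl equatorial, carboxyl axial): E = 1.37 kcal/mol.
ΔE = 2.80 − 1.37 = 1.43 kcal/mol; chair II is more stable.

1.43 kcal/mol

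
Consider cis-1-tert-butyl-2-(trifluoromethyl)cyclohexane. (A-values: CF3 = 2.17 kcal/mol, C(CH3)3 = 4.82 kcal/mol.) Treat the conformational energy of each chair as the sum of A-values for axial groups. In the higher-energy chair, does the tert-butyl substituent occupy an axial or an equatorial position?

axial

C1 and C2 have opposite parity, so for the cis isomer the two substituents are one axial and one equatorial in each chair.
Chair I (trifluoromethyl axial, tert-butyl equatorial): E = 2.17 kcal/mol.
Chair II (trifluoromethyl equatorial, tert-butyl axial): E = 4.82 kcal/mol.
Chair II is the less stable (higher-energy) conformer, and in that chair the tert-butyl group is axial.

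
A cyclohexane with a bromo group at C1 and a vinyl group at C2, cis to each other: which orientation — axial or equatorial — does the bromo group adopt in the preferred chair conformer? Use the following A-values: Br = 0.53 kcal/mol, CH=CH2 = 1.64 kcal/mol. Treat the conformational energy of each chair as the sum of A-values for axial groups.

C1 and C2 have opposite parity, so for the cis isomer the two substituents are one axial and one equatorial in each chair.
Chair I (bromo axial, vinyl equatorial): E = 0.53 kcal/mol.
Chair II (bromo equatorial, vinyl axial): E = 1.64 kcal/mol.
Chair I is the more stable (lower-energy) conformer, and in that chair the bromo group is axial.

axial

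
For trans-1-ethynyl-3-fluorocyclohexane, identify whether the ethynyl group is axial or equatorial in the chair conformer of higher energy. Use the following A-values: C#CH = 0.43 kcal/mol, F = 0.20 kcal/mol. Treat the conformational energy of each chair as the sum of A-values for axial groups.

axial

C1 and C3 have the same parity, so for the trans isomer the two substituents are one axial and one equatorial in each chair.
Chair I (ethynyl axial, fluoro equatorial): E = 0.43 kcal/mol.
Chair II (ethynyl equatorial, fluoro axial): E = 0.20 kcal/mol.
Chair I is the less stable (higher-energy) conformer, and in that chair the ethynyl group is axial.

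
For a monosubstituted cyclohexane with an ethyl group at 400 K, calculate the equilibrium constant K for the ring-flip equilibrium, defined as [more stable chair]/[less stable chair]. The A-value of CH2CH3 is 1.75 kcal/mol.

One chair has the ethyl group axial (E = 1.75 kcal/mol) and the other has it equatorial (E = 0).
ΔG = 1.75 kcal/mol between the two chairs.
K = exp(ΔG/RT) with R = 1.987×10⁻³ kcal mol⁻¹ K⁻¹ and T = 400 K gives K ≈ 9.04.

K ≈ 9.04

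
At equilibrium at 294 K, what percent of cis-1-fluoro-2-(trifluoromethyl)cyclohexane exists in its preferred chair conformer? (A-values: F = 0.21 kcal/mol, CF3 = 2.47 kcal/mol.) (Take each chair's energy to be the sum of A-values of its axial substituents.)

C1 and C2 have opposite parity, so for the cis isomer the two substituents are one axial and one equatorial in each chair.
Chair I (fluoro axial, trifluoromethyl equatorial): E = 0.21 kcal/mol; chair II (fluoro equatorial, trifluoromethyl axial): E = 2.47 kcal/mol.
ΔG = 2.26 kcal/mol between the two chairs.
K = exp(ΔG/RT) with R = 1.987×10⁻³ kcal mol⁻¹ K⁻¹ and T = 294 K gives K ≈ 47.9.
Fraction in the lower-energy chair = K/(K+1) = 98.0%.

98.0%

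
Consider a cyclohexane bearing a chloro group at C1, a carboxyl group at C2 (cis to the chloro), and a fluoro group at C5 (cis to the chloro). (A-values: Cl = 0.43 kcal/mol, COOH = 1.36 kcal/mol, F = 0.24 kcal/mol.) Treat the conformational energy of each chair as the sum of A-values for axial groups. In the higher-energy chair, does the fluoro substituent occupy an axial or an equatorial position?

Chair I (chloro axial, carboxyl equatorial, fluoro axial): E = 0.67 kcal/mol.
Chair II (chloro equatorial, carboxyl axial, fluoro equatorial): E = 1.36 kcal/mol.
Chair II is the less stable (higher-energy) conformer, and in that chair the fluoro group is equatorial.

equatorial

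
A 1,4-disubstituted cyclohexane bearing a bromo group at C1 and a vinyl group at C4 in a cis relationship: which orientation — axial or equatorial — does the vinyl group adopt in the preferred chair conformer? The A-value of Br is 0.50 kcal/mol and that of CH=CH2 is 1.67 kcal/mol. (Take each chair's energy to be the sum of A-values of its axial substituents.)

C1 and C4 have opposite parity, so for the cis isomer the two substituents are one axial and one equatorial in each chair.
Chair I (bromo axial, vinyl equatorial): E = 0.50 kcal/mol.
Chair II (bromo equatorial, vinyl axial): E = 1.67 kcal/mol.
Chair I is the more stable (lower-energy) conformer, and in that chair the vinyl group is equatorial.

equatorial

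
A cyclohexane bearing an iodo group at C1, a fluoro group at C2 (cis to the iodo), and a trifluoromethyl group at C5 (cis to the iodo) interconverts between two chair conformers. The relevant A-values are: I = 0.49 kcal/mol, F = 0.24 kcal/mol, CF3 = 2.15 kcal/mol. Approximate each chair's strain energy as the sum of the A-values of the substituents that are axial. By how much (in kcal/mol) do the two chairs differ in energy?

Chair I (iodo axial, fluoro equatorial, trifluoromethyl axial): E = 2.64 kcal/mol.
Chair II (iodo equatorial, fluoro axial, trifluoromethyl equatorial): E = 0.24 kcal/mol.
ΔE = 2.64 − 0.24 = 2.40 kcal/mol; chair II is more stable.

2.40 kcal/mol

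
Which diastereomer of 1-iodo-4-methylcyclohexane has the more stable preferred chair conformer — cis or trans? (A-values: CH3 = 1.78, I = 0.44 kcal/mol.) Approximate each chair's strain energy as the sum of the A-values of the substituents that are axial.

At 1,4 positions (parity opposite): cis → (a,e or e,a); trans → (e,e or a,a).
Best chair for cis: E = 0.44 kcal/mol; best chair for trans: E = 0.00 kcal/mol.
The trans isomer is lower by 0.44 kcal/mol.

trans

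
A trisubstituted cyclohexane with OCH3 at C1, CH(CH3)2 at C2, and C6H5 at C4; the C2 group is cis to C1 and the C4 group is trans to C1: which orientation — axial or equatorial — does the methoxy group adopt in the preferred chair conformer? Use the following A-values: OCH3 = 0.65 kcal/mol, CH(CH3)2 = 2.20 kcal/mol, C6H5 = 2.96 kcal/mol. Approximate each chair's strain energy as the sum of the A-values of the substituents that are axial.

Chair I (methoxy axial, isopropyl equatorial, phenyl axial): E = 3.61 kcal/mol.
Chair II (methoxy equatorial, isopropyl axial, phenyl equatorial): E = 2.20 kcal/mol.
Chair II is the more stable (lower-energy) conformer, and in that chair the methoxy group is equatorial.

equatorial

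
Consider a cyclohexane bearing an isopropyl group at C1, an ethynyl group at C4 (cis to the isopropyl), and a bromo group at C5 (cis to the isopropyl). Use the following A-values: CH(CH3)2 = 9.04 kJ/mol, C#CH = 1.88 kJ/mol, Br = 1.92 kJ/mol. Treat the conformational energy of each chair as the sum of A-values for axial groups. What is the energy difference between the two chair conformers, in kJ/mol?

9.08 kJ/mol

Chair I (isopropyl axial, ethynyl equatorial, bromo axial): E = 10.96 kJ/mol.
Chair II (isopropyl equatorial, ethynyl axial, bromo equatorial): E = 1.88 kJ/mol.
ΔE = 10.96 − 1.88 = 9.08 kJ/mol; chair II is more stable.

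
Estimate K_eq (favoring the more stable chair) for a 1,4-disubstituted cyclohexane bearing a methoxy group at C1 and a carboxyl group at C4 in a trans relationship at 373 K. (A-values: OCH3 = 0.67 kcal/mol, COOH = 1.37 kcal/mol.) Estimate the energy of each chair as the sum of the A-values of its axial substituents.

C1 and C4 have opposite parity, so for the trans isomer the two substituents are e,e in one chair and a,a in the other.
Chair I (methoxy axial, carboxyl axial): E = 2.04 kcal/mol; chair II (methoxy equatorial, carboxyl equatorial): E = 0.00 kcal/mol.
ΔG = 2.04 kcal/mol between the two chairs.
K = exp(ΔG/RT) with R = 1.987×10⁻³ kcal mol⁻¹ K⁻¹ and T = 373 K gives K ≈ 15.7.

K ≈ 15.7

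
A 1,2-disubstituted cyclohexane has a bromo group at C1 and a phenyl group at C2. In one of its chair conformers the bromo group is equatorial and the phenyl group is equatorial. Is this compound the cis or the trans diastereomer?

trans

C1 and C2 have opposite parity, so their axial bonds point in opposite directions.
With opposite-parity carbons, two substituents on the same face are one axial and one equatorial; opposite faces give both axial or both equatorial.
Here the groups are equatorial/equatorial → opposite face → trans.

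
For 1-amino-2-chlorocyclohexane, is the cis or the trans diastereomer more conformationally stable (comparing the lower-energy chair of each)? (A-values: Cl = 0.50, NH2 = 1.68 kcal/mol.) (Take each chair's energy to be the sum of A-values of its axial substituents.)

trans

At 1,2 positions (parity opposite): cis → (a,e or e,a); trans → (e,e or a,a).
Best chair for cis: E = 0.50 kcal/mol; best chair for trans: E = 0.00 kcal/mol.
The trans isomer is lower by 0.50 kcal/mol.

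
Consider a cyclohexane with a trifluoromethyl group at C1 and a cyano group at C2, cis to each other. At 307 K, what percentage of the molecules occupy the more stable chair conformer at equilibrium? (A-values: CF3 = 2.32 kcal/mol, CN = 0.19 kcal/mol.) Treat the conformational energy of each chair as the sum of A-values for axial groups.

C1 and C2 have opposite parity, so for the cis isomer the two substituents are one axial and one equatorial in each chair.
Chair I (trifluoromethyl axial, cyano equatorial): E = 2.32 kcal/mol; chair II (trifluoromethyl equatorial, cyano axial): E = 0.19 kcal/mol.
ΔG = 2.13 kcal/mol between the two chairs.
K = exp(ΔG/RT) with R = 1.987×10⁻³ kcal mol⁻¹ K⁻¹ and T = 307 K gives K ≈ 32.8.
Fraction in the lower-energy chair = K/(K+1) = 97.0%.

97.0%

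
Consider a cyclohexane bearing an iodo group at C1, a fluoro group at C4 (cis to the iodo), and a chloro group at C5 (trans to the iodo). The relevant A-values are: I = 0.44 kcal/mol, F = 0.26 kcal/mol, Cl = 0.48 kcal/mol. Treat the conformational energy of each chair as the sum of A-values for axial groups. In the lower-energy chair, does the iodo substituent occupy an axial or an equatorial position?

Chair I (iodo axial, fluoro equatorial, chloro equatorial): E = 0.44 kcal/mol.
Chair II (iodo equatorial, fluoro axial, chloro axial): E = 0.74 kcal/mol.
Chair I is the more stable (lower-energy) conformer, and in that chair the iodo group is axial.

axial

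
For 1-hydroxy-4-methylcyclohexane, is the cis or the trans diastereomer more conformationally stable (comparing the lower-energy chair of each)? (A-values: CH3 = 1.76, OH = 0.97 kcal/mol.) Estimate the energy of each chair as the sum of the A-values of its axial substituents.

trans

At 1,4 positions (parity opposite): cis → (a,e or e,a); trans → (e,e or a,a).
Best chair for cis: E = 0.97 kcal/mol; best chair for trans: E = 0.00 kcal/mol.
The trans isomer is lower by 0.97 kcal/mol.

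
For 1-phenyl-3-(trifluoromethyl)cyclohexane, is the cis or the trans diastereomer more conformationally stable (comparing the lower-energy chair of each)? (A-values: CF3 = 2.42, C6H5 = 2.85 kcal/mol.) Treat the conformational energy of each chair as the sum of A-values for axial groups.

At 1,3 positions (parity same): cis → (e,e or a,a); trans → (a,e or e,a).
Best chair for cis: E = 0.00 kcal/mol; best chair for trans: E = 2.42 kcal/mol.
The cis isomer is lower by 2.42 kcal/mol.

cis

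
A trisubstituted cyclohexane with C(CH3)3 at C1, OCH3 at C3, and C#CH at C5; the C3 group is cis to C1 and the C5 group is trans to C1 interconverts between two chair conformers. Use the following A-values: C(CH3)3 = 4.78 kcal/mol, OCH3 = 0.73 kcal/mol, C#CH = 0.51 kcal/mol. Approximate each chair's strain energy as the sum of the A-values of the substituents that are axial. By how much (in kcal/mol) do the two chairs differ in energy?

5.00 kcal/mol

Chair I (tert-butyl axial, methoxy axial, ethynyl equatorial): E = 5.51 kcal/mol.
Chair II (tert-butyl equatorial, methoxy equatorial, ethynyl axial): E = 0.51 kcal/mol.
ΔE = 5.51 − 0.51 = 5.00 kcal/mol; chair II is more stable.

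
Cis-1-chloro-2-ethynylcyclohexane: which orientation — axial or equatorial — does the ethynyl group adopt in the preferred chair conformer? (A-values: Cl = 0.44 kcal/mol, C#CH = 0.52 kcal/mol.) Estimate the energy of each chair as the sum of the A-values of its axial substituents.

equatorial

C1 and C2 have opposite parity, so for the cis isomer the two substituents are one axial and one equatorial in each chair.
Chair I (chloro axial, ethynyl equatorial): E = 0.44 kcal/mol.
Chair II (chloro equatorial, ethynyl axial): E = 0.52 kcal/mol.
Chair I is the more stable (lower-energy) conformer, and in that chair the ethynyl group is equatorial.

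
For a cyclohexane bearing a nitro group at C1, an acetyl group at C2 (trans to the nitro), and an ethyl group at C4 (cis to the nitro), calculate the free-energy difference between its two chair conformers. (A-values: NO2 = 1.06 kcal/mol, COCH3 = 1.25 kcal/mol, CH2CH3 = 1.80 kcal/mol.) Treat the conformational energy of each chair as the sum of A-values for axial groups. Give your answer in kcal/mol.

Chair I (nitro axial, acetyl axial, ethyl equatorial): E = 2.31 kcal/mol.
Chair II (nitro equatorial, acetyl equatorial, ethyl axial): E = 1.80 kcal/mol.
ΔE = 2.31 − 1.80 = 0.51 kcal/mol; chair II is more stable.

0.51 kcal/mol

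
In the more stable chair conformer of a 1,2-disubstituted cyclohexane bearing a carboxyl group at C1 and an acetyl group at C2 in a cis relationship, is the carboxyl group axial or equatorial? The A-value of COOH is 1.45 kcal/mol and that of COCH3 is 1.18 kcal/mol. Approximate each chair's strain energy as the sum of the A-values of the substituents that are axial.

C1 and C2 have opposite parity, so for the cis isomer the two substituents are one axial and one equatorial in each chair.
Chair I (carboxyl axial, acetyl equatorial): E = 1.45 kcal/mol.
Chair II (carboxyl equatorial, acetyl axial): E = 1.18 kcal/mol.
Chair II is the more stable (lower-energy) conformer, and in that chair the carboxyl group is equatorial.

equatorial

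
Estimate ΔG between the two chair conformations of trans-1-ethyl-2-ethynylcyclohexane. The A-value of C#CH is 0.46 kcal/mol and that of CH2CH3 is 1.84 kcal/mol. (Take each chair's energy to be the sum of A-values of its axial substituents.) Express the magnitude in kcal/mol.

C1 and C2 have opposite parity, so for the trans isomer the two substituents are e,e in one chair and a,a in the other.
Chair I (ethynyl axial, ethyl axial): E = 2.30 kcal/mol.
Chair II (ethynyl equatorial, ethyl equatorial): E = 0.00 kcal/mol.
ΔE = 2.30 − 0.00 = 2.30 kcal/mol; chair II is more stable.

2.30 kcal/mol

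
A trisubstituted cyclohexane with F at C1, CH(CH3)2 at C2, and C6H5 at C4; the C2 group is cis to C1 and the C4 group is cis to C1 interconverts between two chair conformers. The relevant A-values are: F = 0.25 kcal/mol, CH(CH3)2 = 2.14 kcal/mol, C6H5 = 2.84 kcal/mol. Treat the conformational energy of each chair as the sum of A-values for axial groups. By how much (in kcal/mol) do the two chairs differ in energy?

Chair I (fluoro axial, isopropyl equatorial, phenyl equatorial): E = 0.25 kcal/mol.
Chair II (fluoro equatorial, isopropyl axial, phenyl axial): E = 4.98 kcal/mol.
ΔE = 4.98 − 0.25 = 4.73 kcal/mol; chair I is more stable.

4.73 kcal/mol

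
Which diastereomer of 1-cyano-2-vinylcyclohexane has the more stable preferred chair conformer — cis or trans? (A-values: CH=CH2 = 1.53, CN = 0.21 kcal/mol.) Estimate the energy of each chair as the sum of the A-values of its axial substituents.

At 1,2 positions (parity opposite): cis → (a,e or e,a); trans → (e,e or a,a).
Best chair for cis: E = 0.21 kcal/mol; best chair for trans: E = 0.00 kcal/mol.
The trans isomer is lower by 0.21 kcal/mol.

trans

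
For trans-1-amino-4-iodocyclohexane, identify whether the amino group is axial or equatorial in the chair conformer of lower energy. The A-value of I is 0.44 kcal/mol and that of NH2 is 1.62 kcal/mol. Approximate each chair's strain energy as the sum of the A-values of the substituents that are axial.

equatorial

C1 and C4 have opposite parity, so for the trans isomer the two substituents are e,e in one chair and a,a in the other.
Chair I (iodo axial, amino axial): E = 2.06 kcal/mol.
Chair II (iodo equatorial, amino equatorial): E = 0.00 kcal/mol.
Chair II is the more stable (lower-energy) conformer, and in that chair the amino group is equatorial.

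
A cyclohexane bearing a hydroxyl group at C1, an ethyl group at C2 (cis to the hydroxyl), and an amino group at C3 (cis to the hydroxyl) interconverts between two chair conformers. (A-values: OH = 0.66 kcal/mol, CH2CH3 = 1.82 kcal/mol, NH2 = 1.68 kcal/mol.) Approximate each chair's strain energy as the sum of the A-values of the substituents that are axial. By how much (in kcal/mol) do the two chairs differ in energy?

Chair I (hydroxyl axial, ethyl equatorial, amino axial): E = 2.34 kcal/mol.
Chair II (hydroxyl equatorial, ethyl axial, amino equatorial): E = 1.82 kcal/mol.
ΔE = 2.34 − 1.82 = 0.52 kcal/mol; chair II is more stable.

0.52 kcal/mol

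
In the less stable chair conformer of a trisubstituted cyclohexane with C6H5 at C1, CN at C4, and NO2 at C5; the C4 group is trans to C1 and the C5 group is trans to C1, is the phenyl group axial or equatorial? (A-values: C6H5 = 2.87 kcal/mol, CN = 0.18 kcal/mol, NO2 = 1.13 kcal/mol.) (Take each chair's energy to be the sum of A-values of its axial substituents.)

Chair I (phenyl axial, cyano axial, nitro equatorial): E = 3.05 kcal/mol.
Chair II (phenyl equatorial, cyano equatorial, nitro axial): E = 1.13 kcal/mol.
Chair I is the less stable (higher-energy) conformer, and in that chair the phenyl group is axial.

axial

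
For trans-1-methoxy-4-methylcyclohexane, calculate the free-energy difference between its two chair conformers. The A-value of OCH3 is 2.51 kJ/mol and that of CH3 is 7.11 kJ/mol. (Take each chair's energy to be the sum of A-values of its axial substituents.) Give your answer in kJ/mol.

C1 and C4 have opposite parity, so for the trans isomer the two substituents are e,e in one chair and a,a in the other.
Chair I (methoxy axial, methyl axial): E = 9.62 kJ/mol.
Chair II (methoxy equatorial, methyl equatorial): E = 0.00 kJ/mol.
ΔE = 9.62 − 0.00 = 9.62 kJ/mol; chair II is more stable.

9.62 kJ/mol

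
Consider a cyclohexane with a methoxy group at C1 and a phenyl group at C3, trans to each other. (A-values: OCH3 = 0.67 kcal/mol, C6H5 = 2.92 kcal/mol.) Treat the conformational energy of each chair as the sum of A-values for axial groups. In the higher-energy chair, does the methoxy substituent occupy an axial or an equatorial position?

equatorial

C1 and C3 have the same parity, so for the trans isomer the two substituents are one axial and one equatorial in each chair.
Chair I (methoxy axial, phenyl equatorial): E = 0.67 kcal/mol.
Chair II (methoxy equatorial, phenyl axial): E = 2.92 kcal/mol.
Chair II is the less stable (higher-energy) conformer, and in that chair the methoxy group is equatorial.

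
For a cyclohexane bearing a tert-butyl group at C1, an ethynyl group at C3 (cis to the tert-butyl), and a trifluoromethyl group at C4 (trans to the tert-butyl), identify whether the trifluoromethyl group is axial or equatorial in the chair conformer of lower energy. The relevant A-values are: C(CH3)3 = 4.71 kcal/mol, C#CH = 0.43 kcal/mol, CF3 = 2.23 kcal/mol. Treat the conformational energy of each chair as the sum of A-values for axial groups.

Chair I (tert-butyl axial, ethynyl axial, trifluoromethyl axial): E = 7.37 kcal/mol.
Chair II (tert-butyl equatorial, ethynyl equatorial, trifluoromethyl equatorial): E = 0.00 kcal/mol.
Chair II is the more stable (lower-energy) conformer, and in that chair the trifluoromethyl group is equatorial.

equatorial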